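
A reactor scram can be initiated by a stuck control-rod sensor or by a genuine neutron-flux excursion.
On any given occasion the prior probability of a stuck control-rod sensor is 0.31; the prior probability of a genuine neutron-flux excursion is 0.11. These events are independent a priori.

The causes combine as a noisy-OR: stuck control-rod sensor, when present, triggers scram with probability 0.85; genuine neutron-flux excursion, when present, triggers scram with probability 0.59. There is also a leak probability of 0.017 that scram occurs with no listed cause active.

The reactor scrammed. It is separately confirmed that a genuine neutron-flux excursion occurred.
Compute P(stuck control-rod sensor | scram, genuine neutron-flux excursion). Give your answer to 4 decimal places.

Under noisy-OR, P(scram | causes) = 1 − (1−0.017)·∏(1−qᵢ) over the active causes.
Sum P(scram|·) weighted by the priors over both values of stuck control-rod sensor:
  P(scram | genuine neutron-flux excursion) = 0.59697*0.69 + 0.939546*0.31
        = 0.411909 + 0.291259 = 0.703168
Keeping only the stuck control-rod sensor-present terms gives 0.291259, so
  P(stuck control-rod sensor | scram, genuine neutron-flux excursion) = 0.291259 / 0.703168 ≈ 0.4142

P(stuck control-rod sensor | scram, genuine neutron-flux excursion) ≈ 0.4142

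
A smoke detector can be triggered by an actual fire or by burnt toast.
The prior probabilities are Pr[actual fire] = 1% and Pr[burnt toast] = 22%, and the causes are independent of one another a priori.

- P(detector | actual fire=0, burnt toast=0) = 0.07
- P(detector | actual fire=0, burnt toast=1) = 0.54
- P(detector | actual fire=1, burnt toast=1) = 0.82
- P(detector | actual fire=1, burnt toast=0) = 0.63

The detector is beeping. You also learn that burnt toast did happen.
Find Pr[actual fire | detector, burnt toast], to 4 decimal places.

Enumerate both values of actual fire and weight by the priors:
  P(detector | burnt toast) = 0.54*0.99 + 0.82*0.01
        = 0.534600 + 0.008200 = 0.542800
Keeping only the actual fire-present terms gives 0.008200, so
  P(actual fire | detector, burnt toast) = 0.008200 / 0.542800 ≈ 0.0151

Pr[actual fire | detector, burnt toast] ≈ 0.0151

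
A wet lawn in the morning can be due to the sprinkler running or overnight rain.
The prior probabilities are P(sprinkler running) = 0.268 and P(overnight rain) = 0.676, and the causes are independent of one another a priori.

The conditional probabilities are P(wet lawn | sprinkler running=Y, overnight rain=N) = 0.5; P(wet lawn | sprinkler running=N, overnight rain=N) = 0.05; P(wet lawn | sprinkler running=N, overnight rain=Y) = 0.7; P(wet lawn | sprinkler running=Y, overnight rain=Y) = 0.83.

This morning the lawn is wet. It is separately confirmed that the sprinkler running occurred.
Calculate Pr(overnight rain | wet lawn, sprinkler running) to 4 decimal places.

Pr(overnight rain | wet lawn, sprinkler running) ≈ 0.7760

Sum P(wet lawn|·) weighted by the priors over both values of overnight rain:
  P(wet lawn | sprinkler running) = 0.5*0.324 + 0.83*0.676
        = 0.162000 + 0.561080 = 0.723080
Configurations with overnight rain contribute 0.561080, so
  P(overnight rain | wet lawn, sprinkler running) = 0.561080 / 0.723080 ≈ 0.7760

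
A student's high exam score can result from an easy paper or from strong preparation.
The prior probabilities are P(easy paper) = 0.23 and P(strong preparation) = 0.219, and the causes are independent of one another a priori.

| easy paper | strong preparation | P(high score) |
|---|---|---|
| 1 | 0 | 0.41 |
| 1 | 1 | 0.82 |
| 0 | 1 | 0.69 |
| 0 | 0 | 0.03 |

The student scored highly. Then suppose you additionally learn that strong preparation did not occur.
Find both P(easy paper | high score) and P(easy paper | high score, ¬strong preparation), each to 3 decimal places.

P(easy paper | high score) ≈ 0.461; P(easy paper | high score, ¬strong preparation) ≈ 0.803

For the numerator, keep only easy paper=true terms: 0.073648 + 0.041303 = 0.114951
The normalizing constant is 0.03*0.77*0.781 + 0.69*0.77*0.219 + 0.41*0.23*0.781 + 0.82*0.23*0.219 = 0.249347
P(easy paper | high score) = 0.114951/0.249347 ≈ 0.461

Now also conditioning on strong preparation≠true:
P(high score | ¬strong preparation) = 0.03·0.77 + 0.41·0.23 = 0.023100 + 0.094300 = 0.117400
The easy paper-present share is 0.41·0.23 = 0.094300.
So P(easy paper | high score, ¬strong preparation) = 0.094300/0.117400 ≈ 0.803.
With strong preparation excluded, easy paper must carry more of the explanatory weight for the high score.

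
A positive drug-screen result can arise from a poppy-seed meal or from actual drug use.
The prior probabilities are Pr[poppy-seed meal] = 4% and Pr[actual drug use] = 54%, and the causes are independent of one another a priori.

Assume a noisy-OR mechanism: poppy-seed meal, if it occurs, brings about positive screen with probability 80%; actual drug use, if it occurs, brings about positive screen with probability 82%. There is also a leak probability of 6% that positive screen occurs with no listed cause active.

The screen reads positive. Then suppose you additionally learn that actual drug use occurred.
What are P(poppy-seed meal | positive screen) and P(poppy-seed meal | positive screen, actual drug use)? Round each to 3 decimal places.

P(poppy-seed meal | positive screen) ≈ 0.073; P(poppy-seed meal | positive screen, actual drug use) ≈ 0.046

Under noisy-OR, P(positive screen | causes) = 1 − (1−0.06)·∏(1−qᵢ) over the active causes.
Weight on poppy-seed meal=true, given the evidence: 0.014941 + 0.020869 = 0.035810
The normalizing constant is 0.06*0.96*0.46 + 0.8308*0.96*0.54 + 0.812*0.04*0.46 + 0.96616*0.04*0.54 = 0.492993
P(poppy-seed meal | positive screen) = 0.035810/0.492993 ≈ 0.073

With the extra evidence:
P(positive screen | actual drug use) = 0.8308·0.96 + 0.96616·0.04 = 0.797568 + 0.038646 = 0.836214
Of this, 0.038646 comes from 0.96616·0.04 (the poppy-seed meal=true cases).
Hence the posterior is 0.038646/0.836214 ≈ 0.046.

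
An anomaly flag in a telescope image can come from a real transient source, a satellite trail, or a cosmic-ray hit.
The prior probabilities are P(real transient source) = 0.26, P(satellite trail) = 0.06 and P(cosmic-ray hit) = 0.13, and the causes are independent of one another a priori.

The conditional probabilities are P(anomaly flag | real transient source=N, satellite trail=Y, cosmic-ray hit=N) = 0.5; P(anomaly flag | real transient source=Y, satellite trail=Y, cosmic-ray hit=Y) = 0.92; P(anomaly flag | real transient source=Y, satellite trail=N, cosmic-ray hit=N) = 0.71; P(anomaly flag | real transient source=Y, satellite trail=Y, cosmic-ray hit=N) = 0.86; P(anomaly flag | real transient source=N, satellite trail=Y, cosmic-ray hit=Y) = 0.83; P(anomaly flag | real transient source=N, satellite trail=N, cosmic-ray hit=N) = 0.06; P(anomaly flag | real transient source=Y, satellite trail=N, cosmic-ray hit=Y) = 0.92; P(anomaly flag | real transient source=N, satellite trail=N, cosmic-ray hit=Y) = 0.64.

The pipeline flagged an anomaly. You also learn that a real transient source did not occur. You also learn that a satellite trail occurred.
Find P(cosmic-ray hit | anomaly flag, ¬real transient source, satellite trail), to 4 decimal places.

P(cosmic-ray hit | anomaly flag, ¬real transient source, satellite trail) ≈ 0.1987

P(anomaly flag | ¬real transient source, satellite trail) = 0.5·0.87 + 0.83·0.13 = 0.435000 + 0.107900 = 0.542900
The cosmic-ray hit-present share is 0.83·0.13 = 0.107900.
So P(cosmic-ray hit | anomaly flag, ¬real transient source, satellite trail) = 0.107900/0.542900 ≈ 0.1987.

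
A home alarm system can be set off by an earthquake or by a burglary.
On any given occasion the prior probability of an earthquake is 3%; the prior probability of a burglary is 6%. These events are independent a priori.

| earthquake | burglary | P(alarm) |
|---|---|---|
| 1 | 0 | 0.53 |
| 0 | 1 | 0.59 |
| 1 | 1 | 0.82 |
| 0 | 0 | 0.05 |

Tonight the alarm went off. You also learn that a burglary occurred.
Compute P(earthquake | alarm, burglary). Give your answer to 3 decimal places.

For the numerator, keep only earthquake=true terms: 0.82·0.03 = 0.024600
Normalizer over all consistent configurations: 0.59·0.97 + 0.82·0.03 = 0.596900
P(earthquake | alarm, burglary) = 0.024600/0.596900 ≈ 0.041

P(earthquake | alarm, burglary) ≈ 0.041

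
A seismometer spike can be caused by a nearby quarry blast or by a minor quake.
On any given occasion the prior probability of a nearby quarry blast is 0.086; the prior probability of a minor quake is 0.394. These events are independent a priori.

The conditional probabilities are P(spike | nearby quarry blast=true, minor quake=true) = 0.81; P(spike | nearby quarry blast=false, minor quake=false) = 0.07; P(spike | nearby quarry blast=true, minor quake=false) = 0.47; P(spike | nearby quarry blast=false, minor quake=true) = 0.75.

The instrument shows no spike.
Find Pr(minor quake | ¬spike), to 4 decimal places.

Weight on minor quake=true, given the evidence: 0.090029 + 0.006438 = 0.096467
Denominator P(¬spike): 0.93·0.914·0.606 + 0.25·0.914·0.394 + 0.53·0.086·0.606 + 0.19·0.086·0.394 = 0.639200
P(minor quake | ¬spike) = 0.096467/0.639200 ≈ 0.1509

Pr(minor quake | ¬spike) ≈ 0.1509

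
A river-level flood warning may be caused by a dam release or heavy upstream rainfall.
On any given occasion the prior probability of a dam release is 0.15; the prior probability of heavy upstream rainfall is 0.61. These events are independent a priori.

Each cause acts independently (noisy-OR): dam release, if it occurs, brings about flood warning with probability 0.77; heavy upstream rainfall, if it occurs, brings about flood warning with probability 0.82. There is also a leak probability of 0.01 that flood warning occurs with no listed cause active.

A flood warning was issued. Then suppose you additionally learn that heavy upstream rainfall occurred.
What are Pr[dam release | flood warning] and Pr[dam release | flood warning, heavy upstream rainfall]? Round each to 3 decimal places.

Pr[dam release | flood warning] ≈ 0.236; Pr[dam release | flood warning, heavy upstream rainfall] ≈ 0.171

Under noisy-OR, P(flood warning | causes) = 1 − (1−0.01)·∏(1−qᵢ) over the active causes.
Weight on dam release=true, given the evidence: 0.045180 + 0.087750 = 0.132930
The normalizing constant is 0.01*0.85*0.39 + 0.8218*0.85*0.61 + 0.7723*0.15*0.39 + 0.959014*0.15*0.61 = 0.562348
Posterior = 0.132930 / 0.562348 ≈ 0.236

With the extra evidence:
For the numerator, keep only dam release=true terms: 0.959014*0.15 = 0.143852
Denominator P(flood warning | heavy upstream rainfall): 0.8218*0.85 + 0.959014*0.15 = 0.842382
P(dam release | flood warning, heavy upstream rainfall) = 0.143852/0.842382 ≈ 0.171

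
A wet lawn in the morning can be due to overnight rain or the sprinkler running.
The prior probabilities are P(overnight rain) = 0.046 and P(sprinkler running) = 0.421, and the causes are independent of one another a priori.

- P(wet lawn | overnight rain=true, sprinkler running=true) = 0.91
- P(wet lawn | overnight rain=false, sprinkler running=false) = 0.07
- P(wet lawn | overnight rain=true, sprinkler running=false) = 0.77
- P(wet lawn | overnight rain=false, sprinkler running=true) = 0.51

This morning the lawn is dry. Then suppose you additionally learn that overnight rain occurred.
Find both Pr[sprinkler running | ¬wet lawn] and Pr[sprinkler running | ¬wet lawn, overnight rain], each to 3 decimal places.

By total probability over the 4 (overnight rain, sprinkler running) configurations:
  P(¬wet lawn) = 0.93×0.954×0.579 + 0.49×0.954×0.421 + 0.23×0.046×0.579 + 0.09×0.046×0.421
        = 0.513700 + 0.196801 + 0.006126 + 0.001743 = 0.718370
Keeping only the sprinkler running-present terms gives 0.198544, so
  P(sprinkler running | ¬wet lawn) = 0.198544 / 0.718370 ≈ 0.276

With the extra evidence:
For the numerator, keep only sprinkler running=true terms: 0.09·0.421 = 0.037890
Normalizer over all consistent configurations: 0.23·0.579 + 0.09·0.421 = 0.171060
P(sprinkler running | ¬wet lawn, overnight rain) = 0.037890/0.171060 ≈ 0.222

Pr[sprinkler running | ¬wet lawn] ≈ 0.276; Pr[sprinkler running | ¬wet lawn, overnight rain] ≈ 0.222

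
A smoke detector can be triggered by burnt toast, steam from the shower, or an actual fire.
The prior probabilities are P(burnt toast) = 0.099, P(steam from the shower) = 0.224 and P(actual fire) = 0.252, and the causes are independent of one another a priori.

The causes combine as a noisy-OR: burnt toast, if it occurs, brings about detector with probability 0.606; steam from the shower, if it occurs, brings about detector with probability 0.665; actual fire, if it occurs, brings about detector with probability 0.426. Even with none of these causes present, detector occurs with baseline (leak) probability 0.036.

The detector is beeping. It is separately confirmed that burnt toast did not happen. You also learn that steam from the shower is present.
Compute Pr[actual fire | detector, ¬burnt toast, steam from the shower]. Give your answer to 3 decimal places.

Pr[actual fire | detector, ¬burnt toast, steam from the shower] ≈ 0.288

Under noisy-OR, P(detector | causes) = 1 − (1−0.036)·∏(1−qᵢ) over the active causes.
Enumerate both values of actual fire and weight by the priors:
  P(detector | ¬burnt toast, steam from the shower) = 0.67706·0.748 + 0.814632·0.252
        = 0.506441 + 0.205287 = 0.711728
The terms with actual fire present sum to 0.205287, so
  P(actual fire | detector, ¬burnt toast, steam from the shower) = 0.205287 / 0.711728 ≈ 0.288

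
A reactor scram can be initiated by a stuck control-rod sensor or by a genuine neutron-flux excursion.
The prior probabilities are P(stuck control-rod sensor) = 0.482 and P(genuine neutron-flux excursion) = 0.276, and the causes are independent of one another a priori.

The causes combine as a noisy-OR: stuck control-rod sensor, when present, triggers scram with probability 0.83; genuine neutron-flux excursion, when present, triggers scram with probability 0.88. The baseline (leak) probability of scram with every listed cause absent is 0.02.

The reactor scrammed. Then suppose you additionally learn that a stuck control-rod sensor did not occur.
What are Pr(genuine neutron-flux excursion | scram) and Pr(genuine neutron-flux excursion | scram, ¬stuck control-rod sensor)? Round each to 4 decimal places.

Under noisy-OR, P(scram | causes) = 1 − (1−0.02)·∏(1−qᵢ) over the active causes.
P(scram) = 0.02·0.518·0.724 + 0.8824·0.518·0.276 + 0.8334·0.482·0.724 + 0.980008·0.482·0.276 = 0.007501 + 0.126155 + 0.290830 + 0.130372 = 0.554858
The genuine neutron-flux excursion-present share is 0.126155 + 0.130372 = 0.256527.
So P(genuine neutron-flux excursion | scram) = 0.256527/0.554858 ≈ 0.4623.

Now also conditioning on stuck control-rod sensor≠true:
P(scram | ¬stuck control-rod sensor) = 0.02*0.724 + 0.8824*0.276 = 0.014480 + 0.243542 = 0.258022
Of this, 0.243542 comes from 0.8824*0.276 (the genuine neutron-flux excursion=true cases).
P(genuine neutron-flux excursion | scram, ¬stuck control-rod sensor) = 0.243542 / 0.258022 ≈ 0.9439

Pr(genuine neutron-flux excursion | scram) ≈ 0.4623; Pr(genuine neutron-flux excursion | scram, ¬stuck control-rod sensor) ≈ 0.9439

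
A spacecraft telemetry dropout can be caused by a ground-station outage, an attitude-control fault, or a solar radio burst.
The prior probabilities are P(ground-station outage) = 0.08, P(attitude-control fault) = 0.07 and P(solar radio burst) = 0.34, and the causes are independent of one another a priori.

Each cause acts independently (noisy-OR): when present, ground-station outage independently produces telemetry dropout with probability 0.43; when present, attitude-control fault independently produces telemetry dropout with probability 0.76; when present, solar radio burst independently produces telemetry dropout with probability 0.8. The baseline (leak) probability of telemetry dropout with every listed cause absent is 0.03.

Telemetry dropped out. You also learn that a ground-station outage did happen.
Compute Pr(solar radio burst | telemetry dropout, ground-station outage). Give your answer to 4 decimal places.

Pr(solar radio burst | telemetry dropout, ground-station outage) ≈ 0.4918

Under noisy-OR, P(telemetry dropout | causes) = 1 − (1−0.03)·∏(1−qᵢ) over the active causes.
Numerator (weight on configurations with solar radio burst): 0.281235 + 0.023168 = 0.304403
Denominator P(telemetry dropout | ground-station outage): 0.4471·0.93·0.66 + 0.88942·0.93·0.34 + 0.867304·0.07·0.66 + 0.973461·0.07·0.34 = 0.618902
P(solar radio burst | telemetry dropout, ground-station outage) = 0.304403/0.618902 ≈ 0.4918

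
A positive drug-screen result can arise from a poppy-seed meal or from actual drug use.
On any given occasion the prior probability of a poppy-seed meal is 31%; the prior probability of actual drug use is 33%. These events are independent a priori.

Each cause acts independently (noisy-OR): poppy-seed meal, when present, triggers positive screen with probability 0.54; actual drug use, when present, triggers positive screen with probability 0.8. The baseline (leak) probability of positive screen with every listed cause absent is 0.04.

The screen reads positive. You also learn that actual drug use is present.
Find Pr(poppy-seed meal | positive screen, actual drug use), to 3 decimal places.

Under noisy-OR, P(positive screen | causes) = 1 − (1−0.04)·∏(1−qᵢ) over the active causes.
For the numerator, keep only poppy-seed meal=true terms: 0.91168*0.31 = 0.282621
Denominator P(positive screen | actual drug use): 0.808*0.69 + 0.91168*0.31 = 0.840141
P(poppy-seed meal | positive screen, actual drug use) = 0.282621/0.840141 ≈ 0.336

Pr(poppy-seed meal | positive screen, actual drug use) ≈ 0.336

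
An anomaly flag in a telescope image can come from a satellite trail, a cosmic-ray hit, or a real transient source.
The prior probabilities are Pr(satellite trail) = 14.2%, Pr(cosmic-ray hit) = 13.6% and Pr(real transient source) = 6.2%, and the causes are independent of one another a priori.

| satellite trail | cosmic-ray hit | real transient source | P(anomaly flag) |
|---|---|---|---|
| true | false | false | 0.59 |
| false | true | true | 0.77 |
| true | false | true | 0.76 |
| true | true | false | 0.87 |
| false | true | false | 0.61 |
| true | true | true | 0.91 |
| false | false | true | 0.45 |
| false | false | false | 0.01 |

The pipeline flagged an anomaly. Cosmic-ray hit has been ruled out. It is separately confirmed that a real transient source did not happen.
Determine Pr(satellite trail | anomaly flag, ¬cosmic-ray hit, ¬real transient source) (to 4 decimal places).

Pr(satellite trail | anomaly flag, ¬cosmic-ray hit, ¬real transient source) ≈ 0.9071

P(anomaly flag | ¬cosmic-ray hit, ¬real transient source) = 0.01*0.858 + 0.59*0.142 = 0.008580 + 0.083780 = 0.092360
Restricting to configurations with satellite trail present: 0.59*0.142 = 0.083780.
Hence the posterior is 0.083780/0.092360 ≈ 0.9071.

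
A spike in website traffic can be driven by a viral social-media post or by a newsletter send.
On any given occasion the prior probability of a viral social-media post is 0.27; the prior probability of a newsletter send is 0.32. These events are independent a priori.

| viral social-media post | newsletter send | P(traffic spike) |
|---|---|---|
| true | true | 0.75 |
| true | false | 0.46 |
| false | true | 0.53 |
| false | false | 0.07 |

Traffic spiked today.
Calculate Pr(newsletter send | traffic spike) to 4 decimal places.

Sum P(traffic spike|·) weighted by the priors over the 4 (viral social-media post, newsletter send) configurations:
  P(traffic spike) = 0.07*0.73*0.68 + 0.53*0.73*0.32 + 0.46*0.27*0.68 + 0.75*0.27*0.32
        = 0.034748 + 0.123808 + 0.084456 + 0.064800 = 0.307812
Keeping only the newsletter send-present terms gives 0.188608, so
  P(newsletter send | traffic spike) = 0.188608 / 0.307812 ≈ 0.6127

Pr(newsletter send | traffic spike) ≈ 0.6127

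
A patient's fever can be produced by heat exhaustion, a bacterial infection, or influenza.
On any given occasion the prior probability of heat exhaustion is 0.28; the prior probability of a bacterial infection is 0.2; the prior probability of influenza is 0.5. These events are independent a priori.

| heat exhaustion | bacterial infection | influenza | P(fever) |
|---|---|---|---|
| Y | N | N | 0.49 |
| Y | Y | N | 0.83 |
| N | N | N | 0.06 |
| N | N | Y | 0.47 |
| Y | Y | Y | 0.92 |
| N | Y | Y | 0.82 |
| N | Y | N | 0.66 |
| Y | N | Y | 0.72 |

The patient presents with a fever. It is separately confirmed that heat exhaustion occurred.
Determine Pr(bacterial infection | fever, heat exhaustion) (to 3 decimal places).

Pr(bacterial infection | fever, heat exhaustion) ≈ 0.266

P(fever | heat exhaustion) = 0.49·0.8·0.5 + 0.72·0.8·0.5 + 0.83·0.2·0.5 + 0.92·0.2·0.5 = 0.196000 + 0.288000 + 0.083000 + 0.092000 = 0.659000
The bacterial infection-present share is 0.083000 + 0.092000 = 0.175000.
So P(bacterial infection | fever, heat exhaustion) = 0.175000/0.659000 ≈ 0.266.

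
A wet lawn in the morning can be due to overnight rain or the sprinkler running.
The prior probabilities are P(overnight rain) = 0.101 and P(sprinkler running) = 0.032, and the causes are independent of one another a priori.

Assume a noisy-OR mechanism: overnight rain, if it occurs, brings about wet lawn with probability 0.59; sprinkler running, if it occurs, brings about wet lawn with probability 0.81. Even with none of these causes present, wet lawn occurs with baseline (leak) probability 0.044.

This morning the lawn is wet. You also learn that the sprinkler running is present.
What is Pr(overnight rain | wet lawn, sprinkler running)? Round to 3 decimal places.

Under noisy-OR, P(wet lawn | causes) = 1 − (1−0.044)·∏(1−qᵢ) over the active causes.
By total probability over both values of overnight rain:
  P(wet lawn | sprinkler running) = 0.81836·0.899 + 0.925528·0.101
        = 0.735706 + 0.093478 = 0.829184
Configurations with overnight rain contribute 0.093478, so
  P(overnight rain | wet lawn, sprinkler running) = 0.093478 / 0.829184 ≈ 0.113

Pr(overnight rain | wet lawn, sprinkler running) ≈ 0.113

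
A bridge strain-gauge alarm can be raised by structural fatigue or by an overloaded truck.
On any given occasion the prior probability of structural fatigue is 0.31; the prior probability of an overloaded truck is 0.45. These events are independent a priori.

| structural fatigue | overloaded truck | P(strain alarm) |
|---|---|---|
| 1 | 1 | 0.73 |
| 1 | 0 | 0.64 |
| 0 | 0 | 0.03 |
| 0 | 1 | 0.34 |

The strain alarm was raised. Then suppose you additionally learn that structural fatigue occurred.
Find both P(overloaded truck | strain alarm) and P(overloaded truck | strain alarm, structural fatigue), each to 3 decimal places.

P(strain alarm) = 0.03×0.69×0.55 + 0.34×0.69×0.45 + 0.64×0.31×0.55 + 0.73×0.31×0.45 = 0.011385 + 0.105570 + 0.109120 + 0.101835 = 0.327910
Of this, 0.207405 comes from 0.105570 + 0.101835 (the overloaded truck=true cases).
Hence the posterior is 0.207405/0.327910 ≈ 0.633.

With the extra evidence:
For the numerator, keep only overloaded truck=true terms: 0.73×0.45 = 0.328500
The normalizing constant is 0.64×0.55 + 0.73×0.45 = 0.680500
P(overloaded truck | strain alarm, structural fatigue) = 0.328500/0.680500 ≈ 0.483

P(overloaded truck | strain alarm) ≈ 0.633; P(overloaded truck | strain alarm, structural fatigue) ≈ 0.483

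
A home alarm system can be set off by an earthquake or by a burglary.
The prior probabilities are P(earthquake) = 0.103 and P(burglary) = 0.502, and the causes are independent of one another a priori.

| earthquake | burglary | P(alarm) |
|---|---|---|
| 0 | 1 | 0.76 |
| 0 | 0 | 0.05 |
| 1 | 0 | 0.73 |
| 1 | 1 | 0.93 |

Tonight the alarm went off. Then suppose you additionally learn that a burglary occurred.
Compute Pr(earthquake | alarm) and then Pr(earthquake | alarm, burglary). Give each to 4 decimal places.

For the numerator, keep only earthquake=true terms: 0.037445 + 0.048087 = 0.085532
The normalizing constant is 0.05×0.897×0.498 + 0.76×0.897×0.502 + 0.73×0.103×0.498 + 0.93×0.103×0.502 = 0.450090
Posterior = 0.085532 / 0.450090 ≈ 0.1900

Now condition on the additional information:
Enumerate both values of earthquake and weight by the priors:
  P(alarm | burglary) = 0.76×0.897 + 0.93×0.103
        = 0.681720 + 0.095790 = 0.777510
The terms with earthquake present sum to 0.095790, so
  P(earthquake | alarm, burglary) = 0.095790 / 0.777510 ≈ 0.1232
Conditioning on burglary lowers the posterior on earthquake: the classic explaining-away effect in a common-effect structure.

Pr(earthquake | alarm) ≈ 0.1900; Pr(earthquake | alarm, burglary) ≈ 0.1232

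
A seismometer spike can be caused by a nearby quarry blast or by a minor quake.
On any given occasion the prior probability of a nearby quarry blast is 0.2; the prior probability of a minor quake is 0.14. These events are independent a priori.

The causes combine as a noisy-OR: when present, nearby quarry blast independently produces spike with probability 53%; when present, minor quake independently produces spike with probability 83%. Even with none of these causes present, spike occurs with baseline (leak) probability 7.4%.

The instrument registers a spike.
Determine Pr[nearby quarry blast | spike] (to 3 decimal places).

Pr[nearby quarry blast | spike] ≈ 0.459

Under noisy-OR, P(spike | causes) = 1 − (1−0.074)·∏(1−qᵢ) over the active causes.
P(spike) = 0.074×0.8×0.86 + 0.84258×0.8×0.14 + 0.56478×0.2×0.86 + 0.926013×0.2×0.14 = 0.050912 + 0.094369 + 0.097142 + 0.025928 = 0.268351
Of this, 0.123070 comes from 0.097142 + 0.025928 (the nearby quarry blast=true cases).
Hence the posterior is 0.123070/0.268351 ≈ 0.459.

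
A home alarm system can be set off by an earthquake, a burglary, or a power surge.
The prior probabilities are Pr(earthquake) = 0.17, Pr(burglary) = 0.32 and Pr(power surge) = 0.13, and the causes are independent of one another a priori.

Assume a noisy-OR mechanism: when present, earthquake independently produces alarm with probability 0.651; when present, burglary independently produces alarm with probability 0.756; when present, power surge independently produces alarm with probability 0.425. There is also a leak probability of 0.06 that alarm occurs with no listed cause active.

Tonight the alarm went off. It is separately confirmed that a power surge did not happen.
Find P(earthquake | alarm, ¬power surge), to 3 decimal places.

P(earthquake | alarm, ¬power surge) ≈ 0.349

Under noisy-OR, P(alarm | causes) = 1 − (1−0.06)·∏(1−qᵢ) over the active causes.
Weight on earthquake=true, given the evidence: 0.077676 + 0.050045 = 0.127721
The normalizing constant is 0.06×0.83×0.68 + 0.77064×0.83×0.32 + 0.67194×0.17×0.68 + 0.919953×0.17×0.32 = 0.366267
P(earthquake | alarm, ¬power surge) = 0.127721/0.366267 ≈ 0.349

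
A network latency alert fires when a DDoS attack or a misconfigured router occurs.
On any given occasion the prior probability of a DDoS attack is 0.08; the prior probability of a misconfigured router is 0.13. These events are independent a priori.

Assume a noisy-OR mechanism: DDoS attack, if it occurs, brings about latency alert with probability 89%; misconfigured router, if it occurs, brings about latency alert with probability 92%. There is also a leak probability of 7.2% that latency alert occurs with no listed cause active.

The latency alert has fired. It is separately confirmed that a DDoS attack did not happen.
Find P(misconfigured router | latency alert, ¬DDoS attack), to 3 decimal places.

P(misconfigured router | latency alert, ¬DDoS attack) ≈ 0.658

Under noisy-OR, P(latency alert | causes) = 1 − (1−0.072)·∏(1−qᵢ) over the active causes.
Weight on misconfigured router=true, given the evidence: 0.92576×0.13 = 0.120349
Denominator P(latency alert | ¬DDoS attack): 0.072×0.87 + 0.92576×0.13 = 0.182989
P(misconfigured router | latency alert, ¬DDoS attack) = 0.120349/0.182989 ≈ 0.658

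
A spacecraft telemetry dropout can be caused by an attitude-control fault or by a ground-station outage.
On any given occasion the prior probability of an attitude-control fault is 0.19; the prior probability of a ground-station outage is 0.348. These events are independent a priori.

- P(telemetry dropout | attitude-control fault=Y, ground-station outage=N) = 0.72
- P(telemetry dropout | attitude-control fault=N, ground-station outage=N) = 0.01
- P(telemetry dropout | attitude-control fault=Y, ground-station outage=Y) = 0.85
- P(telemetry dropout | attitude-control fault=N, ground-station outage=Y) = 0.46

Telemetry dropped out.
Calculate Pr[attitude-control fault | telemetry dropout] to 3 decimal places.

Weight on attitude-control fault=true, given the evidence: 0.089194 + 0.056202 = 0.145396
Denominator P(telemetry dropout): 0.01×0.81×0.652 + 0.46×0.81×0.348 + 0.72×0.19×0.652 + 0.85×0.19×0.348 = 0.280342
P(attitude-control fault | telemetry dropout) = 0.145396/0.280342 ≈ 0.519

Pr[attitude-control fault | telemetry dropout] ≈ 0.519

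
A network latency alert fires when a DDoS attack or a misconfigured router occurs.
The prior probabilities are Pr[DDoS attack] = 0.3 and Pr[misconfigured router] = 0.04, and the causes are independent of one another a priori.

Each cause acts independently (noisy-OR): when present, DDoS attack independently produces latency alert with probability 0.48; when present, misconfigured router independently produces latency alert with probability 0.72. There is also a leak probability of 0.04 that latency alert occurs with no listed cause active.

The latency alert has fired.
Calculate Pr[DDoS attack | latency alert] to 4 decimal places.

Under noisy-OR, P(latency alert | causes) = 1 − (1−0.04)·∏(1−qᵢ) over the active causes.
P(latency alert) = 0.04*0.7*0.96 + 0.7312*0.7*0.04 + 0.5008*0.3*0.96 + 0.860224*0.3*0.04 = 0.026880 + 0.020474 + 0.144230 + 0.010323 = 0.201907
The DDoS attack-present share is 0.144230 + 0.010323 = 0.154553.
P(DDoS attack | latency alert) = 0.154553 / 0.201907 ≈ 0.7655

Pr[DDoS attack | latency alert] ≈ 0.7655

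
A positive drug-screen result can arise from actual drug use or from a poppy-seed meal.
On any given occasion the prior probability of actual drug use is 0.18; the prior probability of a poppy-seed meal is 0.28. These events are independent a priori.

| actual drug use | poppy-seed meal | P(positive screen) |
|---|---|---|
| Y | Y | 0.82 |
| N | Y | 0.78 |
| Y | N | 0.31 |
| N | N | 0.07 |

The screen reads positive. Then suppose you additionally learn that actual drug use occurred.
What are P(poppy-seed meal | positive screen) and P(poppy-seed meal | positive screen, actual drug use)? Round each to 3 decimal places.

P(poppy-seed meal | positive screen) ≈ 0.730; P(poppy-seed meal | positive screen, actual drug use) ≈ 0.507

Enumerate the 4 (actual drug use, poppy-seed meal) configurations and weight by the priors:
  P(positive screen) = 0.07×0.82×0.72 + 0.78×0.82×0.28 + 0.31×0.18×0.72 + 0.82×0.18×0.28
        = 0.041328 + 0.179088 + 0.040176 + 0.041328 = 0.301920
The terms with poppy-seed meal present sum to 0.220416, so
  P(poppy-seed meal | positive screen) = 0.220416 / 0.301920 ≈ 0.730

Now condition on the additional information:
Enumerate both values of poppy-seed meal and weight by the priors:
  P(positive screen | actual drug use) = 0.31·0.72 + 0.82·0.28
        = 0.223200 + 0.229600 = 0.452800
The terms with poppy-seed meal present sum to 0.229600, so
  P(poppy-seed meal | positive screen, actual drug use) = 0.229600 / 0.452800 ≈ 0.507
This is intercausal reasoning (explaining away): once actual drug use accounts for the positive screen, poppy-seed meal becomes less likely.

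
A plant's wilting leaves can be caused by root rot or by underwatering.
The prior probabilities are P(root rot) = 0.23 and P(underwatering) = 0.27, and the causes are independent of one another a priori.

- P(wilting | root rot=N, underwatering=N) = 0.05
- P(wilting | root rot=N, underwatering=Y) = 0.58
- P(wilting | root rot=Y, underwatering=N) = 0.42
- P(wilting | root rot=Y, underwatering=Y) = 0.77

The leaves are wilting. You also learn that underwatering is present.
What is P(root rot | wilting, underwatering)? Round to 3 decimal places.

P(root rot | wilting, underwatering) ≈ 0.284

By total probability over both values of root rot:
  P(wilting | underwatering) = 0.58*0.77 + 0.77*0.23
        = 0.446600 + 0.177100 = 0.623700
Keeping only the root rot-present terms gives 0.177100, so
  P(root rot | wilting, underwatering) = 0.177100 / 0.623700 ≈ 0.284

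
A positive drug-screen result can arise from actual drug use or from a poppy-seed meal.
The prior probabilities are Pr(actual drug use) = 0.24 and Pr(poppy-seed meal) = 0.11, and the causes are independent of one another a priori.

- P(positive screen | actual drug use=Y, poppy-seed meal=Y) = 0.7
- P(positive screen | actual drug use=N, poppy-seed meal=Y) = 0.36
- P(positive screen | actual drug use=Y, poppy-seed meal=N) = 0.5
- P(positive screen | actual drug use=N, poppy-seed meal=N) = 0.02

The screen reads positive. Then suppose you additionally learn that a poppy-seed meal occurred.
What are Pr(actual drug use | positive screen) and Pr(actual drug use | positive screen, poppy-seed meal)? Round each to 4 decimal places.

Pr(actual drug use | positive screen) ≈ 0.7417; Pr(actual drug use | positive screen, poppy-seed meal) ≈ 0.3804

Sum P(positive screen|·) weighted by the priors over the 4 (actual drug use, poppy-seed meal) configurations:
  P(positive screen) = 0.02*0.76*0.89 + 0.36*0.76*0.11 + 0.5*0.24*0.89 + 0.7*0.24*0.11
        = 0.013528 + 0.030096 + 0.106800 + 0.018480 = 0.168904
The terms with actual drug use present sum to 0.125280, so
  P(actual drug use | positive screen) = 0.125280 / 0.168904 ≈ 0.7417

Now also conditioning on poppy-seed meal=true:
Numerator (weight on configurations with actual drug use): 0.7*0.24 = 0.168000
The normalizing constant is 0.36*0.76 + 0.7*0.24 = 0.441600
Posterior = 0.168000 / 0.441600 ≈ 0.3804
— poppy-seed meal explains away the evidence for actual drug use.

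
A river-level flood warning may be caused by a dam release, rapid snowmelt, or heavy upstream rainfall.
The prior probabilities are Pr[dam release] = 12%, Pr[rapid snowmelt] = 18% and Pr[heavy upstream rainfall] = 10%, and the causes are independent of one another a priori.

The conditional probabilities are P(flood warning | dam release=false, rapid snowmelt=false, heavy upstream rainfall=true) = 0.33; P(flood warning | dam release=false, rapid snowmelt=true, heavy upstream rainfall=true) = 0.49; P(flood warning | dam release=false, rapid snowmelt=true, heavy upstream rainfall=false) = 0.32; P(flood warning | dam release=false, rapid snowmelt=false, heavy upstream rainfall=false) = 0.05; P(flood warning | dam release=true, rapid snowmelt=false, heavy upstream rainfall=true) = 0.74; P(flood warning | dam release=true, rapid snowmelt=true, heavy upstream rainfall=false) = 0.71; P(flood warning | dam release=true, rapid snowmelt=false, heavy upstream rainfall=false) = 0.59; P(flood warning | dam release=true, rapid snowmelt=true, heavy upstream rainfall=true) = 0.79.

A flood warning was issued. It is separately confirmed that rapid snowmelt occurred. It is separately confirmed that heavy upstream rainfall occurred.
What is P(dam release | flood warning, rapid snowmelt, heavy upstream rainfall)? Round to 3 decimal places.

P(dam release | flood warning, rapid snowmelt, heavy upstream rainfall) ≈ 0.180

P(flood warning | rapid snowmelt, heavy upstream rainfall) = 0.49·0.88 + 0.79·0.12 = 0.431200 + 0.094800 = 0.526000
The dam release-present share is 0.79·0.12 = 0.094800.
Hence the posterior is 0.094800/0.526000 ≈ 0.180.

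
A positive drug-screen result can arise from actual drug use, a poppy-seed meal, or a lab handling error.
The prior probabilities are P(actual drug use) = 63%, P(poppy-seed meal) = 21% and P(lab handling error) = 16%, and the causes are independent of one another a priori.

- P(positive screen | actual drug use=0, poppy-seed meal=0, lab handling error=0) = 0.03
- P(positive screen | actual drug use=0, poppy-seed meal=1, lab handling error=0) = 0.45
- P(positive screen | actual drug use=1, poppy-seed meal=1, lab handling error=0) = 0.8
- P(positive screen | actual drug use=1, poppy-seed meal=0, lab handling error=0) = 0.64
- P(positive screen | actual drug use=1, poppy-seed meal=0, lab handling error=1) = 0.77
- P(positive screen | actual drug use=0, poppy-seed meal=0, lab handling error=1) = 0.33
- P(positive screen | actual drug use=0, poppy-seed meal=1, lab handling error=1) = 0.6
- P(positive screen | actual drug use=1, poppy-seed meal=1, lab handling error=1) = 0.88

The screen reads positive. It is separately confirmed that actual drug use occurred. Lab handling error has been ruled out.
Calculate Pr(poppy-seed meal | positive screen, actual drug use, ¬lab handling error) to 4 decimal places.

Sum P(positive screen|·) weighted by the priors over both values of poppy-seed meal:
  P(positive screen | actual drug use, ¬lab handling error) = 0.64·0.79 + 0.8·0.21
        = 0.505600 + 0.168000 = 0.673600
Keeping only the poppy-seed meal-present terms gives 0.168000, so
  P(poppy-seed meal | positive screen, actual drug use, ¬lab handling error) = 0.168000 / 0.673600 ≈ 0.2494

Pr(poppy-seed meal | positive screen, actual drug use, ¬lab handling error) ≈ 0.2494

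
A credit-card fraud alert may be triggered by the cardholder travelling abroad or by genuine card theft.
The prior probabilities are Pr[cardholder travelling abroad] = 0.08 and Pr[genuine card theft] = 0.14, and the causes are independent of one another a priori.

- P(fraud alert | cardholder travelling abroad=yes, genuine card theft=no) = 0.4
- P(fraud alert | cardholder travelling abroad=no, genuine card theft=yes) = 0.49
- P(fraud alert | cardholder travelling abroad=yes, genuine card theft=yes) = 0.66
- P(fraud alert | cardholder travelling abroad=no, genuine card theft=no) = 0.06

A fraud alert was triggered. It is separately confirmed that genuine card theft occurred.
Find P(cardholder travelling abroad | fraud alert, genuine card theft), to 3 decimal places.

P(cardholder travelling abroad | fraud alert, genuine card theft) ≈ 0.105

Numerator (weight on configurations with cardholder travelling abroad): 0.66*0.08 = 0.052800
Normalizer over all consistent configurations: 0.49*0.92 + 0.66*0.08 = 0.503600
Posterior = 0.052800 / 0.503600 ≈ 0.105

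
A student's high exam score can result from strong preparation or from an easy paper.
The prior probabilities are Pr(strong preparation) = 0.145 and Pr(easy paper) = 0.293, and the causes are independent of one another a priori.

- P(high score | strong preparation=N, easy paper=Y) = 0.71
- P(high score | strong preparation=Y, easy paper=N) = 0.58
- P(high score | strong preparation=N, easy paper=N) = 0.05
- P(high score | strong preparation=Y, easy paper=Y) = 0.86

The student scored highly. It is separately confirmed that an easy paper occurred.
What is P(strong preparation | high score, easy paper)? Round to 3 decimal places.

P(strong preparation | high score, easy paper) ≈ 0.170

Sum P(high score|·) weighted by the priors over both values of strong preparation:
  P(high score | easy paper) = 0.71·0.855 + 0.86·0.145
        = 0.607050 + 0.124700 = 0.731750
The terms with strong preparation present sum to 0.124700, so
  P(strong preparation | high score, easy paper) = 0.124700 / 0.731750 ≈ 0.170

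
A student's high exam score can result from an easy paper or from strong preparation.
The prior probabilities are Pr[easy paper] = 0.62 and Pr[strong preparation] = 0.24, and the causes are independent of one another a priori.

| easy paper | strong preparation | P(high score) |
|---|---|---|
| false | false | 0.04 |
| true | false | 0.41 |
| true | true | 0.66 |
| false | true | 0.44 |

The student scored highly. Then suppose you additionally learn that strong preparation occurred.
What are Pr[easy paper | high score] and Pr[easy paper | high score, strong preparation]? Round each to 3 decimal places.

Pr[easy paper | high score] ≈ 0.849; Pr[easy paper | high score, strong preparation] ≈ 0.710

P(high score) = 0.04×0.38×0.76 + 0.44×0.38×0.24 + 0.41×0.62×0.76 + 0.66×0.62×0.24 = 0.011552 + 0.040128 + 0.193192 + 0.098208 = 0.343080
The easy paper-present share is 0.193192 + 0.098208 = 0.291400.
So P(easy paper | high score) = 0.291400/0.343080 ≈ 0.849.

Now condition on the additional information:
For the numerator, keep only easy paper=true terms: 0.66·0.62 = 0.409200
Normalizer over all consistent configurations: 0.44·0.38 + 0.66·0.62 = 0.576400
Posterior = 0.409200 / 0.576400 ≈ 0.710
Conditioning on strong preparation lowers the posterior on easy paper: the classic explaining-away effect in a common-effect structure.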